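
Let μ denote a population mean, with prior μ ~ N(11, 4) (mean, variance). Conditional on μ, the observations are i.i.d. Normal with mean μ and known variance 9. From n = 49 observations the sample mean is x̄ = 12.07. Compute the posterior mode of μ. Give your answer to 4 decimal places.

μ̂_MAP = 12.0230

n = 49, x̄ = 12.07.
For a Normal prior and Normal likelihood with known variance, the posterior is Normal; its mode equals its mean, the precision-weighted average.
Prior precision 1/σ₀² = 1/4 = 0.25; data precision n/σ² = 49/9.
μ̂ = (0.25·11 + (49/9)·12.07) / (0.25 + 49/9) = (30809/450)/(205/36) = 61618/5125 ≈ 12.0230.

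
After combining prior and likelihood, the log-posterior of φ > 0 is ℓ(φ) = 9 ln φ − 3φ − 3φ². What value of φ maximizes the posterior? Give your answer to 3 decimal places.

φ̂_MAP = 1.000

ℓ'(φ) = 9/φ − 3 − 6φ. Setting this to zero and multiplying by φ: 6φ² + 3φ − 9 = 0.
φ = (−3 + √(3² + 4·6·9)) / (2·6) = (−3 + √225) / 12 = (−3 + 15)/12 = 1.
ℓ''(φ) = −9/φ² − 6 < 0, confirming a maximum.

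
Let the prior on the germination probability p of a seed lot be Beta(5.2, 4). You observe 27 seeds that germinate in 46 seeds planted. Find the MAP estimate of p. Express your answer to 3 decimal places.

p̂_MAP = 0.586

Prior: Beta(5.2, 4).
Data: 27 successes in 46 trials. The binomial likelihood contributes p^27(1−p)^19, so the posterior is Beta(5.2+27, 4+19) = Beta(32.2, 23).
For Beta(a, b) with a, b > 1 the mode is (a−1)/(a+b−2) = 31.2/53.2 ≈ 0.586.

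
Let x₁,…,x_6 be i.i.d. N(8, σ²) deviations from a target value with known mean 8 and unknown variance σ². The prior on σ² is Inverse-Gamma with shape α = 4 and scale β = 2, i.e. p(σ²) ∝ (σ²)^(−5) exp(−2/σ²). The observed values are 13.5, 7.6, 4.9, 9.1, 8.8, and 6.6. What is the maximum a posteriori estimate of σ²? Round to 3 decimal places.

Sum of squared deviations about the known mean: SS = (13.5−8)² + (7.6−8)² + (4.9−8)² + (9.1−8)² + (8.8−8)² + (6.6−8)² = 43.83.
The Normal likelihood contributes (σ²)^(−n/2) exp(−SS/(2σ²)), so the posterior is Inverse-Gamma(α + n/2, β + SS/2) = Inverse-Gamma(7, 23.915).
The mode of Inverse-Gamma(a, b) is b/(a+1) = 23.915/8 ≈ 2.989.

σ̂²_MAP = 2.989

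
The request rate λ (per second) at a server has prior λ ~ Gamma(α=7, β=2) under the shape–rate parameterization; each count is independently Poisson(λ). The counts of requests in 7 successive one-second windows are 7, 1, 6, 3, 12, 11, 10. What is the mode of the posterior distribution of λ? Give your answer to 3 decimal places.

λ̂_MAP = 6.222

Σxᵢ = 7+1+6+3+12+11+10 = 50, with n = 7.
Posterior ∝ λ^6e^(−2λ) · λ^50e^(−7λ) = λ^56e^(−9λ), i.e. Gamma(shape=57, rate=9).
The mode of a Gamma(a, b) with a ≥ 1 (shape–rate) is (a−1)/b = 56/9 ≈ 6.222.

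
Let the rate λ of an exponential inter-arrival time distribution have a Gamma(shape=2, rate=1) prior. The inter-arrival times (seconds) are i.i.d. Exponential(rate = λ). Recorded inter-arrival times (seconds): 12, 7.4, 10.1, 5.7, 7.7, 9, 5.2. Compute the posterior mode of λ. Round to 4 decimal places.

λ̂_MAP = 0.1377

The Exponential(rate=λ) likelihood is ∝ λ^n e^(−λΣtᵢ). Here n = 7 and Σtᵢ = 12 + 7.4 + 10.1 + 5.7 + 7.7 + 9 + 5.2 = 57.1.
Posterior ∝ λe^(−1λ) · λ^7e^(−57.1λ) = λ^8e^(−58.1λ), i.e. Gamma(9, 58.1).
Mode = (a−1)/b = 8/58.1 ≈ 0.1377.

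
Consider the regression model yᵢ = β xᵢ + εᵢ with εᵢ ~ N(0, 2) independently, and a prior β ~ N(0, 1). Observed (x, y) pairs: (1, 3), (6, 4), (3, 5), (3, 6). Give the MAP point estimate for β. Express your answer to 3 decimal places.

β̂_MAP = 1.053

log p(β | y) = −Σ(yᵢ − βxᵢ)²/(2·2) − β²/(2·1) + const.
Setting the derivative to zero: Σxᵢ(yᵢ − βxᵢ)/2 − β/1 = 0, so β = Σxᵢyᵢ / (Σxᵢ² + σ²/τ²).
Σxᵢyᵢ = 1·3 + 6·4 + 3·5 + 3·6 = 60; Σxᵢ² = 55; σ²/τ² = 2.
β̂_MAP = 60 / (55 + 2) = 60/57 ≈ 1.053.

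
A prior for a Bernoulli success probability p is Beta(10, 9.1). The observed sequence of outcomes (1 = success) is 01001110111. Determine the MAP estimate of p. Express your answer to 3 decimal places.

p̂_MAP = 0.569

Prior: Beta(10, 9.1).
Data: 7 successes in 11 trials (from the sequence). The binomial likelihood contributes p^7(1−p)^4, so the posterior is Beta(10+7, 9.1+4) = Beta(17, 13.1).
For Beta(a, b) with a, b > 1 the mode is (a−1)/(a+b−2) = 16/28.1 ≈ 0.569.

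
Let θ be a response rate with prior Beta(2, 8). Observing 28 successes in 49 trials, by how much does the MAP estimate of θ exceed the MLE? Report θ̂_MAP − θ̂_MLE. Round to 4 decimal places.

MAP − MLE = -0.0627

Posterior is Beta(30, 29); MAP = (30−1)/(59−2) = 29/57 ≈ 0.50877.
MLE ignores the prior: θ̂_MLE = k/n = 28/49 ≈ 0.57143.
Difference = 29/57 − 28/49 = -25/399 ≈ -0.0627.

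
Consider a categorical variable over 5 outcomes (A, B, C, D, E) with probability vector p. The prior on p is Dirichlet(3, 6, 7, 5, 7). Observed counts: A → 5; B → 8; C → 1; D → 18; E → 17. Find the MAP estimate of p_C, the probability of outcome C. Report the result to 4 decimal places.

The posterior is Dirichlet(αᵢ + nᵢ) = Dirichlet(8, 14, 8, 23, 24).
For a Dirichlet(a₁,…,a_K) with all aᵢ > 1, the mode has j-th component (aⱼ − 1)/(Σaᵢ − K).
Here Σaᵢ = 77 and K = 5, so p_C = (8 − 1)/(77 − 5) = 7/72 ≈ 0.0972.

MAP estimate of p_C = 0.0972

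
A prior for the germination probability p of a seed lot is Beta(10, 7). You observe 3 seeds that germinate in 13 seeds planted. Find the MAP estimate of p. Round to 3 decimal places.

Prior: Beta(10, 7).
Data: 3 successes in 13 trials. The binomial likelihood contributes p^3(1−p)^10, so the posterior is Beta(10+3, 7+10) = Beta(13, 17).
For Beta(a, b) with a, b > 1 the mode is (a−1)/(a+b−2) = 12/28 ≈ 0.429.

p̂_MAP = 0.429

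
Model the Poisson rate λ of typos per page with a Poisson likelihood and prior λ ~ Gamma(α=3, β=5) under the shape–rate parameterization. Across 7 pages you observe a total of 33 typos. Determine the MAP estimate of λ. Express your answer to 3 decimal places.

λ̂_MAP = 2.917

Σxᵢ = 33, n = 7.
Posterior ∝ λ^2e^(−5λ) · λ^33e^(−7λ) = λ^35e^(−12λ), i.e. Gamma(shape=36, rate=12).
The mode of a Gamma(a, b) with a ≥ 1 (shape–rate) is (a−1)/b = 35/12 ≈ 2.917.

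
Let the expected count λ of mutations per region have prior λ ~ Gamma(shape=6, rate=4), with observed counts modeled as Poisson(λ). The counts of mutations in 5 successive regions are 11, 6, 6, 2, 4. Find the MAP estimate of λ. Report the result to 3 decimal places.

λ̂_MAP = 3.778

Σxᵢ = 11+6+6+2+4 = 29, with n = 5.
Posterior ∝ λ^5e^(−4λ) · λ^29e^(−5λ) = λ^34e^(−9λ), i.e. Gamma(shape=35, rate=9).
The mode of a Gamma(a, b) with a ≥ 1 (shape–rate) is (a−1)/b = 34/9 ≈ 3.778.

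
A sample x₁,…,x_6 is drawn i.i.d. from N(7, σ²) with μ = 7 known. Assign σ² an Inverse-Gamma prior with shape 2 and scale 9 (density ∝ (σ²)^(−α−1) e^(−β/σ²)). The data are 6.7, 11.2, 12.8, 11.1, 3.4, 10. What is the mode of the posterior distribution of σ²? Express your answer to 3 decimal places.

Sum of squared deviations about the known mean: SS = (6.7−7)² + (11.2−7)² + (12.8−7)² + (11.1−7)² + (3.4−7)² + (10−7)² = 90.14.
The Normal likelihood contributes (σ²)^(−n/2) exp(−SS/(2σ²)), so the posterior is Inverse-Gamma(α + n/2, β + SS/2) = Inverse-Gamma(5, 54.07).
The mode of Inverse-Gamma(a, b) is b/(a+1) = 54.07/6 ≈ 9.012.

σ̂²_MAP = 9.012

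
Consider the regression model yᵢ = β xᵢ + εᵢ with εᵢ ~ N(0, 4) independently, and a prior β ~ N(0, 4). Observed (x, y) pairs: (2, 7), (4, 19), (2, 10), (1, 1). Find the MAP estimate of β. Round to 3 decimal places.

log p(β | y) = −Σ(yᵢ − βxᵢ)²/(2·4) − β²/(2·4) + const.
Setting the derivative to zero: Σxᵢ(yᵢ − βxᵢ)/4 − β/4 = 0, so β = Σxᵢyᵢ / (Σxᵢ² + σ²/τ²).
Σxᵢyᵢ = 2·7 + 4·19 + 2·10 + 1·1 = 111; Σxᵢ² = 25; σ²/τ² = 1.
β̂_MAP = 111 / (25 + 1) = 111/26 ≈ 4.269.

β̂_MAP = 4.269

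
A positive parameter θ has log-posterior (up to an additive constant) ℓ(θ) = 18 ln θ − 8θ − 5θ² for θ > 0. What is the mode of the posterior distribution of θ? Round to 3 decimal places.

ℓ'(θ) = 18/θ − 8 − 10θ. Setting this to zero and multiplying by θ: 10θ² + 8θ − 18 = 0.
θ = (−8 + √(8² + 4·10·18)) / (2·10) = (−8 + √784) / 20 = (−8 + 28)/20 = 1.
ℓ''(θ) = −18/θ² − 10 < 0, confirming a maximum.

θ̂_MAP = 1.000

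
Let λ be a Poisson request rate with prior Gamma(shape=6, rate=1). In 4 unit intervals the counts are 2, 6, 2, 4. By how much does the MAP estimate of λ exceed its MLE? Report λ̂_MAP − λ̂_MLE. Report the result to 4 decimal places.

Σxᵢ = 14. Posterior is Gamma(20, 5); MAP = (20−1)/5 = 19/5 ≈ 3.80000.
MLE = x̄ = 14/4 ≈ 3.50000.
Difference = 19/5 − 14/4 = 3/10 ≈ 0.3000.

MAP − MLE = 0.3000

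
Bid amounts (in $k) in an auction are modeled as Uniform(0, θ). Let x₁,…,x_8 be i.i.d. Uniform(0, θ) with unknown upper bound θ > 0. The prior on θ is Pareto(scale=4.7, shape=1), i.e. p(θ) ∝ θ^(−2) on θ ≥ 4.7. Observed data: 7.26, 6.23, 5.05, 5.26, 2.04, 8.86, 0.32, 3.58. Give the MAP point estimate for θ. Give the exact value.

The Uniform(0, θ) likelihood is θ^(−n) for θ ≥ max(xᵢ), zero otherwise. Here max(xᵢ) = 8.86.
Posterior ∝ θ^(−2) · θ^(−8) = θ^(−10) on θ ≥ max(4.7, 8.86) = 8.86.
This density is strictly decreasing in θ, so the posterior mode lies at the lower boundary of the support.

θ̂_MAP = 8.86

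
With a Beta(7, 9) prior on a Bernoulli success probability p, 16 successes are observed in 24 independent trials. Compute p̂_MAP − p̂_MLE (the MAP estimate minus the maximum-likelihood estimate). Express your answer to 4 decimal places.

MAP − MLE = -0.0877

Posterior is Beta(23, 17); MAP = (23−1)/(40−2) = 22/38 ≈ 0.57895.
MLE ignores the prior: p̂_MLE = k/n = 16/24 ≈ 0.66667.
Difference = 22/38 − 16/24 = -5/57 ≈ -0.0877.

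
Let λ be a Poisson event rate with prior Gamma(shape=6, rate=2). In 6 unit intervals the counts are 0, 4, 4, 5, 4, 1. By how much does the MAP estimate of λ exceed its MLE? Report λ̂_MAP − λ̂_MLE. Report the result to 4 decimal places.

Σxᵢ = 18. Posterior is Gamma(24, 8); MAP = (24−1)/8 = 23/8 ≈ 2.87500.
MLE = x̄ = 18/6 ≈ 3.00000.
Difference = 23/8 − 18/6 = -1/8 ≈ -0.1250.

MAP − MLE = -0.1250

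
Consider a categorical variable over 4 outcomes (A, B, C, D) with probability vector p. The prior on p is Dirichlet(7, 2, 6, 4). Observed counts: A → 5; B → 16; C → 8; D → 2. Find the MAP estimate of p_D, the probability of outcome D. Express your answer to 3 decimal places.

The posterior is Dirichlet(αᵢ + nᵢ) = Dirichlet(12, 18, 14, 6).
For a Dirichlet(a₁,…,a_K) with all aᵢ > 1, the mode has j-th component (aⱼ − 1)/(Σaᵢ − K).
Here Σaᵢ = 50 and K = 4, so p_D = (6 − 1)/(50 − 4) = 5/46 ≈ 0.109.

MAP estimate of p_D = 0.109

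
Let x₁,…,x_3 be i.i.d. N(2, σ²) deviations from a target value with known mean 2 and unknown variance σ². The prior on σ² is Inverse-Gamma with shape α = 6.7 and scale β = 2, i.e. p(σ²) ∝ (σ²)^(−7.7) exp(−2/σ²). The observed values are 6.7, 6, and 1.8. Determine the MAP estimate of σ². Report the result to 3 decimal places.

Sum of squared deviations about the known mean: SS = (6.7−2)² + (6−2)² + (1.8−2)² = 38.13.
The Normal likelihood contributes (σ²)^(−n/2) exp(−SS/(2σ²)), so the posterior is Inverse-Gamma(α + n/2, β + SS/2) = Inverse-Gamma(8.2, 21.065).
The mode of Inverse-Gamma(a, b) is b/(a+1) = 21.065/9.2 ≈ 2.290.

σ̂²_MAP = 2.290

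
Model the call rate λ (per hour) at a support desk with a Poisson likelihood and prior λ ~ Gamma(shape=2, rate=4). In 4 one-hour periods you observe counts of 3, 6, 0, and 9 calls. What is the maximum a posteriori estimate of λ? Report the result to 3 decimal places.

Σxᵢ = 3+6+0+9 = 18, with n = 4.
Posterior ∝ λe^(−4λ) · λ^18e^(−4λ) = λ^19e^(−8λ), i.e. Gamma(shape=20, rate=8).
The mode of a Gamma(a, b) with a ≥ 1 (shape–rate) is (a−1)/b = 19/8 ≈ 2.375.

λ̂_MAP = 2.375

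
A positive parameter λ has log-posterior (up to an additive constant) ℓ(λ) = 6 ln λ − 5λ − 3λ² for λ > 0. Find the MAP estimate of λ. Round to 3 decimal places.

ℓ'(λ) = 6/λ − 5 − 6λ. Setting this to zero and multiplying by λ: 6λ² + 5λ − 6 = 0.
λ = (−5 + √(5² + 4·6·6)) / (2·6) = (−5 + √169) / 12 = (−5 + 13)/12 = 2/3.
ℓ''(λ) = −6/λ² − 6 < 0, confirming a maximum.

λ̂_MAP = 0.667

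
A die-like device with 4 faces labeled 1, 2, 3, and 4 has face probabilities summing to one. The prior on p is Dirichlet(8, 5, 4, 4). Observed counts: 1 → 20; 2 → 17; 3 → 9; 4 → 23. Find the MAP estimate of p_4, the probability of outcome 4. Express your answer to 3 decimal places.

MAP estimate: 0.302

The posterior is Dirichlet(αᵢ + nᵢ) = Dirichlet(28, 22, 13, 27).
For a Dirichlet(a₁,…,a_K) with all aᵢ > 1, the mode has j-th component (aⱼ − 1)/(Σaᵢ − K).
Here Σaᵢ = 90 and K = 4, so p_4 = (27 − 1)/(90 − 4) = 26/86 ≈ 0.302.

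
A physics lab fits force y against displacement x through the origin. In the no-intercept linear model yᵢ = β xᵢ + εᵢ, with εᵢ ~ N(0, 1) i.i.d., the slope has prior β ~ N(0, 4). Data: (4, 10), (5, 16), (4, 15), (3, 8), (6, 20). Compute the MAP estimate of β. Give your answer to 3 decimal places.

log p(β | y) = −Σ(yᵢ − βxᵢ)²/(2·1) − β²/(2·4) + const.
Setting the derivative to zero: Σxᵢ(yᵢ − βxᵢ)/1 − β/4 = 0, so β = Σxᵢyᵢ / (Σxᵢ² + σ²/τ²).
Σxᵢyᵢ = 4·10 + 5·16 + 4·15 + 3·8 + 6·20 = 324; Σxᵢ² = 102; σ²/τ² = 0.25.
β̂_MAP = 324 / (102 + 0.25) = 324/102.25 ≈ 3.169.

β̂_MAP = 3.169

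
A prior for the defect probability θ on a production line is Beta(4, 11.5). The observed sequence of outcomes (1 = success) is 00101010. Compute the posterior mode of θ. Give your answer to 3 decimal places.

Prior: Beta(4, 11.5).
Data: 3 successes in 8 trials (from the sequence). The binomial likelihood contributes θ^3(1−θ)^5, so the posterior is Beta(4+3, 11.5+5) = Beta(7, 16.5).
For Beta(a, b) with a, b > 1 the mode is (a−1)/(a+b−2) = 6/21.5 ≈ 0.279.

θ̂_MAP = 0.279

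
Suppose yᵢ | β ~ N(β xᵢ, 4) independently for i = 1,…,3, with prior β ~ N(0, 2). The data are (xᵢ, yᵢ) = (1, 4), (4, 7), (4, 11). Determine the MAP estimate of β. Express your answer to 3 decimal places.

log p(β | y) = −Σ(yᵢ − βxᵢ)²/(2·4) − β²/(2·2) + const.
Setting the derivative to zero: Σxᵢ(yᵢ − βxᵢ)/4 − β/2 = 0, so β = Σxᵢyᵢ / (Σxᵢ² + σ²/τ²).
Σxᵢyᵢ = 1·4 + 4·7 + 4·11 = 76; Σxᵢ² = 33; σ²/τ² = 2.
β̂_MAP = 76 / (33 + 2) = 76/35 ≈ 2.171.

β̂_MAP = 2.171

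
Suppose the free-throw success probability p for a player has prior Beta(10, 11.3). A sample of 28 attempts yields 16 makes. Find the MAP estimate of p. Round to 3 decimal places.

Prior: Beta(10, 11.3).
Data: 16 successes in 28 trials. The binomial likelihood contributes p^16(1−p)^12, so the posterior is Beta(10+16, 11.3+12) = Beta(26, 23.3).
For Beta(a, b) with a, b > 1 the mode is (a−1)/(a+b−2) = 25/47.3 ≈ 0.529.

p̂_MAP = 0.529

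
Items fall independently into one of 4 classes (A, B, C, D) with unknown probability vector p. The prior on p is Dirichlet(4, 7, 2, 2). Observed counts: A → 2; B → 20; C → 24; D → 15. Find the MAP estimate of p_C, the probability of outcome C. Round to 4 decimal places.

The posterior is Dirichlet(αᵢ + nᵢ) = Dirichlet(6, 27, 26, 17).
For a Dirichlet(a₁,…,a_K) with all aᵢ > 1, the mode has j-th component (aⱼ − 1)/(Σaᵢ − K).
Here Σaᵢ = 76 and K = 4, so p_C = (26 − 1)/(76 − 4) = 25/72 ≈ 0.3472.

MAP estimate of p_C = 0.3472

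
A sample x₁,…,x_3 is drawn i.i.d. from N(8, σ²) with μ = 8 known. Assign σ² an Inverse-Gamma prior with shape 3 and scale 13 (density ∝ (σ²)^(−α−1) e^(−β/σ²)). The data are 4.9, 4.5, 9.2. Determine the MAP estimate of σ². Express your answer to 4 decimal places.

Sum of squared deviations about the known mean: SS = (4.9−8)² + (4.5−8)² + (9.2−8)² = 23.3.
The Normal likelihood contributes (σ²)^(−n/2) exp(−SS/(2σ²)), so the posterior is Inverse-Gamma(α + n/2, β + SS/2) = Inverse-Gamma(4.5, 24.65).
The mode of Inverse-Gamma(a, b) is b/(a+1) = 24.65/5.5 ≈ 4.4818.

σ̂²_MAP = 4.4818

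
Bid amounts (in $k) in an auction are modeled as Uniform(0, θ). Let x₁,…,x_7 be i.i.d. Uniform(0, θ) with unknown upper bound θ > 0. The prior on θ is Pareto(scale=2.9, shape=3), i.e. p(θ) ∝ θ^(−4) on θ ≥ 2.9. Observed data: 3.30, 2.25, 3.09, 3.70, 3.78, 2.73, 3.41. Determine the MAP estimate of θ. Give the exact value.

θ̂_MAP = 3.78

The Uniform(0, θ) likelihood is θ^(−n) for θ ≥ max(xᵢ), zero otherwise. Here max(xᵢ) = 3.78.
Posterior ∝ θ^(−4) · θ^(−7) = θ^(−11) on θ ≥ max(2.9, 3.78) = 3.78.
This density is strictly decreasing in θ, so the posterior mode lies at the lower boundary of the support.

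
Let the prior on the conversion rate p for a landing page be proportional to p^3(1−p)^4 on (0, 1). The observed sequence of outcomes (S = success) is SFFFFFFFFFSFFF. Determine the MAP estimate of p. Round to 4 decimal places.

The prior density ∝ p^3(1−p)^4 is the kernel of Beta(4, 5).
Data: 2 successes in 14 trials (from the sequence). The binomial likelihood contributes p^2(1−p)^12, so the posterior is Beta(4+2, 5+12) = Beta(6, 17).
For Beta(a, b) with a, b > 1 the mode is (a−1)/(a+b−2) = 5/21 ≈ 0.2381.

p̂_MAP = 0.2381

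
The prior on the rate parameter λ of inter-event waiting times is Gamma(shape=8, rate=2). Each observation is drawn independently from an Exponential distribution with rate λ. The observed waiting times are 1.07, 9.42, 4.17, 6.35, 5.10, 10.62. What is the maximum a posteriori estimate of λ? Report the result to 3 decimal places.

The Exponential(rate=λ) likelihood is ∝ λ^n e^(−λΣtᵢ). Here n = 6 and Σtᵢ = 1.07 + 9.42 + 4.17 + 6.35 + 5.10 + 10.62 = 36.73.
Posterior ∝ λ^7e^(−2λ) · λ^6e^(−36.73λ) = λ^13e^(−38.73λ), i.e. Gamma(14, 38.73).
Mode = (a−1)/b = 13/38.73 ≈ 0.336.

λ̂_MAP = 0.336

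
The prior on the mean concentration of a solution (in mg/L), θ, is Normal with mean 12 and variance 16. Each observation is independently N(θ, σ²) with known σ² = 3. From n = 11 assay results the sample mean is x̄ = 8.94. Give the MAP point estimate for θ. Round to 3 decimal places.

θ̂_MAP = 8.991

n = 11, x̄ = 8.94.
For a Normal prior and Normal likelihood with known variance, the posterior is Normal; its mode equals its mean, the precision-weighted average.
Prior precision 1/σ₀² = 1/16 = 0.0625; data precision n/σ² = 11/3.
θ̂ = (0.0625·12 + (11/3)·8.94) / (0.0625 + 11/3) = 33.53/(179/48) = 40236/4475 ≈ 8.991.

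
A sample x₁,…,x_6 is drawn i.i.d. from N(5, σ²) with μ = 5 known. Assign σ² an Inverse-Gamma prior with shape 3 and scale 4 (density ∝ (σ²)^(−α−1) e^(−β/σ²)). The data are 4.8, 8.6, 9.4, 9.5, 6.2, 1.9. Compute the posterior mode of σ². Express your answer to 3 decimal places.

Sum of squared deviations about the known mean: SS = (4.8−5)² + (8.6−5)² + (9.4−5)² + (9.5−5)² + (6.2−5)² + (1.9−5)² = 63.66.
The Normal likelihood contributes (σ²)^(−n/2) exp(−SS/(2σ²)), so the posterior is Inverse-Gamma(α + n/2, β + SS/2) = Inverse-Gamma(6, 35.83).
The mode of Inverse-Gamma(a, b) is b/(a+1) = 35.83/7 ≈ 5.119.

σ̂²_MAP = 5.119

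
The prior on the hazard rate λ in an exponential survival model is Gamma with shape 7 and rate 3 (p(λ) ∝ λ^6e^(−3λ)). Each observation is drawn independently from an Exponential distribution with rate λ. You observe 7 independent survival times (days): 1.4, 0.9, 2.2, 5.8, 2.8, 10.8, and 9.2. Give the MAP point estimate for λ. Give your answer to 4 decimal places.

The Exponential(rate=λ) likelihood is ∝ λ^n e^(−λΣtᵢ). Here n = 7 and Σtᵢ = 1.4 + 0.9 + 2.2 + 5.8 + 2.8 + 10.8 + 9.2 = 33.1.
Posterior ∝ λ^6e^(−3λ) · λ^7e^(−33.1λ) = λ^13e^(−36.1λ), i.e. Gamma(14, 36.1).
Mode = (a−1)/b = 13/36.1 ≈ 0.3601.

λ̂_MAP = 0.3601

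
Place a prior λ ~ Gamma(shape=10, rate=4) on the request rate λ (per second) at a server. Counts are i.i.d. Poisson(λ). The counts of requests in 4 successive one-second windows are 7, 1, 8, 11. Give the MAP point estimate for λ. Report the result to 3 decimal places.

Σxᵢ = 7+1+8+11 = 27, with n = 4.
Posterior ∝ λ^9e^(−4λ) · λ^27e^(−4λ) = λ^36e^(−8λ), i.e. Gamma(shape=37, rate=8).
The mode of a Gamma(a, b) with a ≥ 1 (shape–rate) is (a−1)/b = 36/8 ≈ 4.500.

λ̂_MAP = 4.500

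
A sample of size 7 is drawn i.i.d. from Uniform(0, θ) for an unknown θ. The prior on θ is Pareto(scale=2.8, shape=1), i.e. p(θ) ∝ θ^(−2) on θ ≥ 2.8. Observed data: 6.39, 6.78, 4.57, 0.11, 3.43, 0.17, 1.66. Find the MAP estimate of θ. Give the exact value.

θ̂_MAP = 6.78

The Uniform(0, θ) likelihood is θ^(−n) for θ ≥ max(xᵢ), zero otherwise. Here max(xᵢ) = 6.78.
Posterior ∝ θ^(−2) · θ^(−7) = θ^(−9) on θ ≥ max(2.8, 6.78) = 6.78.
This density is strictly decreasing in θ, so the posterior mode lies at the lower boundary of the support.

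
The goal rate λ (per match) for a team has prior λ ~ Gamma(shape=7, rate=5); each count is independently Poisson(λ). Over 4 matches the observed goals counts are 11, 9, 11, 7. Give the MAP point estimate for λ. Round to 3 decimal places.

Σxᵢ = 11+9+11+7 = 38, with n = 4.
Posterior ∝ λ^6e^(−5λ) · λ^38e^(−4λ) = λ^44e^(−9λ), i.e. Gamma(shape=45, rate=9).
The mode of a Gamma(a, b) with a ≥ 1 (shape–rate) is (a−1)/b = 44/9 ≈ 4.889.

λ̂_MAP = 4.889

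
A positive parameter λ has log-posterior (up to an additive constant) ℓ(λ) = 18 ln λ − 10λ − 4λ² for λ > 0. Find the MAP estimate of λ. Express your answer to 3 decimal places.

ℓ'(λ) = 18/λ − 10 − 8λ. Setting this to zero and multiplying by λ: 8λ² + 10λ − 18 = 0.
λ = (−10 + √(10² + 4·8·18)) / (2·8) = (−10 + √676) / 16 = (−10 + 26)/16 = 1.
ℓ''(λ) = −18/λ² − 8 < 0, confirming a maximum.

λ̂_MAP = 1.000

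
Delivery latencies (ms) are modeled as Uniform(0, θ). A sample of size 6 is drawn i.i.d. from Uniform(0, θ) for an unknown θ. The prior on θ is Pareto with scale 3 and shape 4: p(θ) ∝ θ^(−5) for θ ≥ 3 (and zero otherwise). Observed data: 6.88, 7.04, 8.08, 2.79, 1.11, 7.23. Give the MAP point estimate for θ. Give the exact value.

The Uniform(0, θ) likelihood is θ^(−n) for θ ≥ max(xᵢ), zero otherwise. Here max(xᵢ) = 8.08.
Posterior ∝ θ^(−5) · θ^(−6) = θ^(−11) on θ ≥ max(3, 8.08) = 8.08.
This density is strictly decreasing in θ, so the posterior mode lies at the lower boundary of the support.

θ̂_MAP = 8.08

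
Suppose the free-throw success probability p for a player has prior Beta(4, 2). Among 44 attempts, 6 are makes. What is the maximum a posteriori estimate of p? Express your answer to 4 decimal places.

p̂_MAP = 0.1875

Prior: Beta(4, 2).
Data: 6 successes in 44 trials. The binomial likelihood contributes p^6(1−p)^38, so the posterior is Beta(4+6, 2+38) = Beta(10, 40).
For Beta(a, b) with a, b > 1 the mode is (a−1)/(a+b−2) = 9/48 ≈ 0.1875.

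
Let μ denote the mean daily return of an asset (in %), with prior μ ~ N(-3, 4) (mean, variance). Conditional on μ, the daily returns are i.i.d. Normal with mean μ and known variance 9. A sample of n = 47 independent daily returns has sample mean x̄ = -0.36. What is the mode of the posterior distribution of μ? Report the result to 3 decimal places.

μ̂_MAP = -0.481

n = 47, x̄ = -0.36.
For a Normal prior and Normal likelihood with known variance, the posterior is Normal; its mode equals its mean, the precision-weighted average.
Prior precision 1/σ₀² = 1/4 = 0.25; data precision n/σ² = 47/9.
μ̂ = (0.25·(-3) + (47/9)·(-0.36)) / (0.25 + 47/9) = (-2.63)/(197/36) = -2367/4925 ≈ -0.481.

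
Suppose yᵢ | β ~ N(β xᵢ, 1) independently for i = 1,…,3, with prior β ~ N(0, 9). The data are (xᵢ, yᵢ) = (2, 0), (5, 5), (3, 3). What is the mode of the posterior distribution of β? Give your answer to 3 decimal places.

β̂_MAP = 0.892

log p(β | y) = −Σ(yᵢ − βxᵢ)²/(2·1) − β²/(2·9) + const.
Setting the derivative to zero: Σxᵢ(yᵢ − βxᵢ)/1 − β/9 = 0, so β = Σxᵢyᵢ / (Σxᵢ² + σ²/τ²).
Σxᵢyᵢ = 2·0 + 5·5 + 3·3 = 34; Σxᵢ² = 38; σ²/τ² = 1/9.
β̂_MAP = 34 / (38 + 1/9) = 34/(343/9) = 306/343 ≈ 0.892.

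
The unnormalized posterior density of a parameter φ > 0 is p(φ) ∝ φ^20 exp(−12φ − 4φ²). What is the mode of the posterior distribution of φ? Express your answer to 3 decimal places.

φ̂_MAP = 1.000

ℓ'(φ) = 20/φ − 12 − 8φ. Setting this to zero and multiplying by φ: 8φ² + 12φ − 20 = 0.
φ = (−12 + √(12² + 4·8·20)) / (2·8) = (−12 + √784) / 16 = (−12 + 28)/16 = 1.
ℓ''(φ) = −20/φ² − 8 < 0, confirming a maximum.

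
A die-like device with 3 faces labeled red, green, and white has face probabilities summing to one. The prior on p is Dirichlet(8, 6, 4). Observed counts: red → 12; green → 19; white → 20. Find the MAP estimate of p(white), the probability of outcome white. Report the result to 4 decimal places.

The posterior is Dirichlet(αᵢ + nᵢ) = Dirichlet(20, 25, 24).
For a Dirichlet(a₁,…,a_K) with all aᵢ > 1, the mode has j-th component (aⱼ − 1)/(Σaᵢ − K).
Here Σaᵢ = 69 and K = 3, so p(white) = (24 − 1)/(69 − 3) = 23/66 ≈ 0.3485.

MAP estimate of p(white) = 0.3485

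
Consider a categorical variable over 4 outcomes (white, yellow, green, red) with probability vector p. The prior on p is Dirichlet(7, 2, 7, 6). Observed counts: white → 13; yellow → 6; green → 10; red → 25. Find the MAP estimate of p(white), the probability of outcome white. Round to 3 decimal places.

MAP estimate of p(white) = 0.264

The posterior is Dirichlet(αᵢ + nᵢ) = Dirichlet(20, 8, 17, 31).
For a Dirichlet(a₁,…,a_K) with all aᵢ > 1, the mode has j-th component (aⱼ − 1)/(Σaᵢ − K).
Here Σaᵢ = 76 and K = 4, so p(white) = (20 − 1)/(76 − 4) = 19/72 ≈ 0.264.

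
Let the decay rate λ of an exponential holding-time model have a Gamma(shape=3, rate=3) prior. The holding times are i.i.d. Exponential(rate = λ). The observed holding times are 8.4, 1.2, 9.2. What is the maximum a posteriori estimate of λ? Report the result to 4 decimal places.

The Exponential(rate=λ) likelihood is ∝ λ^n e^(−λΣtᵢ). Here n = 3 and Σtᵢ = 8.4 + 1.2 + 9.2 = 18.8.
Posterior ∝ λ^2e^(−3λ) · λ^3e^(−18.8λ) = λ^5e^(−21.8λ), i.e. Gamma(6, 21.8).
Mode = (a−1)/b = 5/21.8 ≈ 0.2294.

λ̂_MAP = 0.2294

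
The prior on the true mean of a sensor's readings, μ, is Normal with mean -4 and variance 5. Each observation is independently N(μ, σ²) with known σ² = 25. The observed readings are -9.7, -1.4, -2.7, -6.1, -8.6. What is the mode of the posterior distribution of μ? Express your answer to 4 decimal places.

n = 5; x̄ = ((-9.7) + (-1.4) + (-2.7) + (-6.1) + (-8.6))/5 = -28.5/5 = -5.7.
For a Normal prior and Normal likelihood with known variance, the posterior is Normal; its mode equals its mean, the precision-weighted average.
Prior precision 1/σ₀² = 1/5 = 0.2; data precision n/σ² = 5/25 = 0.2.
μ̂ = (0.2·(-4) + 0.2·(-5.7)) / (0.2 + 0.2) = (-1.94)/0.4 = -4.8500.

μ̂_MAP = -4.8500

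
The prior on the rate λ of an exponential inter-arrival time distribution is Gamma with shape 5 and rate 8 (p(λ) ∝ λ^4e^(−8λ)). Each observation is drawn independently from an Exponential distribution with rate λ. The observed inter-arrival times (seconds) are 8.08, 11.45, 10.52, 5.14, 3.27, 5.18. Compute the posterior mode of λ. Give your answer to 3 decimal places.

The Exponential(rate=λ) likelihood is ∝ λ^n e^(−λΣtᵢ). Here n = 6 and Σtᵢ = 8.08 + 11.45 + 10.52 + 5.14 + 3.27 + 5.18 = 43.64.
Posterior ∝ λ^4e^(−8λ) · λ^6e^(−43.64λ) = λ^10e^(−51.64λ), i.e. Gamma(11, 51.64).
Mode = (a−1)/b = 10/51.64 ≈ 0.194.

λ̂_MAP = 0.194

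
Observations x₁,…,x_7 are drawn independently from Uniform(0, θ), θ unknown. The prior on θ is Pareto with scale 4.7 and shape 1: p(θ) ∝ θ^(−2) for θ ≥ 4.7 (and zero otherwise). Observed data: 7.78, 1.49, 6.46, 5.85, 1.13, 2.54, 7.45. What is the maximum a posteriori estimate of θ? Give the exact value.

θ̂_MAP = 7.78

The Uniform(0, θ) likelihood is θ^(−n) for θ ≥ max(xᵢ), zero otherwise. Here max(xᵢ) = 7.78.
Posterior ∝ θ^(−2) · θ^(−7) = θ^(−9) on θ ≥ max(4.7, 7.78) = 7.78.
This density is strictly decreasing in θ, so the posterior mode lies at the lower boundary of the support.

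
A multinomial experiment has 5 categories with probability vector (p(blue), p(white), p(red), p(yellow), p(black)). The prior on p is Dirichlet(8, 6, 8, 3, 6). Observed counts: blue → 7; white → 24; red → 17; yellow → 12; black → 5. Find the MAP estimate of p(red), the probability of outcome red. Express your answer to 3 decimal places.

The posterior is Dirichlet(αᵢ + nᵢ) = Dirichlet(15, 30, 25, 15, 11).
For a Dirichlet(a₁,…,a_K) with all aᵢ > 1, the mode has j-th component (aⱼ − 1)/(Σaᵢ − K).
Here Σaᵢ = 96 and K = 5, so p(red) = (25 − 1)/(96 − 5) = 24/91 ≈ 0.264.

MAP estimate of p(red) = 0.264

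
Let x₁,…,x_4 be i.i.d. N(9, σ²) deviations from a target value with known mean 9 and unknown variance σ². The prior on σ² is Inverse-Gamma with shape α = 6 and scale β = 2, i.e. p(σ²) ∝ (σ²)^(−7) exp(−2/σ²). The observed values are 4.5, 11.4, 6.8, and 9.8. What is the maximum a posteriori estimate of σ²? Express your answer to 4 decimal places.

σ̂²_MAP = 1.9717

Sum of squared deviations about the known mean: SS = (4.5−9)² + (11.4−9)² + (6.8−9)² + (9.8−9)² = 31.49.
The Normal likelihood contributes (σ²)^(−n/2) exp(−SS/(2σ²)), so the posterior is Inverse-Gamma(α + n/2, β + SS/2) = Inverse-Gamma(8, 17.745).
The mode of Inverse-Gamma(a, b) is b/(a+1) = 17.745/9 ≈ 1.9717.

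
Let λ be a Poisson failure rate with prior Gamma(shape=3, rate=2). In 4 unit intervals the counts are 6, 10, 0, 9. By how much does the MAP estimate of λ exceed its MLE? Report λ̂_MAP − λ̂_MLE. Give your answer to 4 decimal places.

Σxᵢ = 25. Posterior is Gamma(28, 6); MAP = (28−1)/6 = 27/6 ≈ 4.50000.
MLE = x̄ = 25/4 ≈ 6.25000.
Difference = 27/6 − 25/4 = -7/4 ≈ -1.7500.

MAP − MLE = -1.7500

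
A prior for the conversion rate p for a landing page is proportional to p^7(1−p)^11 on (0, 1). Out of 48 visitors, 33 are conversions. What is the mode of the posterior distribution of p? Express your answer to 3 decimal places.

The prior density ∝ p^7(1−p)^11 is the kernel of Beta(8, 12).
Data: 33 successes in 48 trials. The binomial likelihood contributes p^33(1−p)^15, so the posterior is Beta(8+33, 12+15) = Beta(41, 27).
For Beta(a, b) with a, b > 1 the mode is (a−1)/(a+b−2) = 40/66 ≈ 0.606.

p̂_MAP = 0.606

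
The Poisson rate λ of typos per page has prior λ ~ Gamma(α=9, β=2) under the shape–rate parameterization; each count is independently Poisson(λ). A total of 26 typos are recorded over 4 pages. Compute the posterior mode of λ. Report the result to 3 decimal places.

Σxᵢ = 26, n = 4.
Posterior ∝ λ^8e^(−2λ) · λ^26e^(−4λ) = λ^34e^(−6λ), i.e. Gamma(shape=35, rate=6).
The mode of a Gamma(a, b) with a ≥ 1 (shape–rate) is (a−1)/b = 34/6 ≈ 5.667.

λ̂_MAP = 5.667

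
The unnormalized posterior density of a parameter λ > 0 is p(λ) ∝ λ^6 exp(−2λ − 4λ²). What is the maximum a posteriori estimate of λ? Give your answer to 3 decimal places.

λ̂_MAP = 0.750

ℓ'(λ) = 6/λ − 2 − 8λ. Setting this to zero and multiplying by λ: 8λ² + 2λ − 6 = 0.
λ = (−2 + √(2² + 4·8·6)) / (2·8) = (−2 + √196) / 16 = (−2 + 14)/16 = 3/4.
ℓ''(λ) = −6/λ² − 8 < 0, confirming a maximum.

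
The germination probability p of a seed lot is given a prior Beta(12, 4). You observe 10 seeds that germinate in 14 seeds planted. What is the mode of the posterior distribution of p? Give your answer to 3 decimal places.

Prior: Beta(12, 4).
Data: 10 successes in 14 trials. The binomial likelihood contributes p^10(1−p)^4, so the posterior is Beta(12+10, 4+4) = Beta(22, 8).
For Beta(a, b) with a, b > 1 the mode is (a−1)/(a+b−2) = 21/28 ≈ 0.750.

p̂_MAP = 0.750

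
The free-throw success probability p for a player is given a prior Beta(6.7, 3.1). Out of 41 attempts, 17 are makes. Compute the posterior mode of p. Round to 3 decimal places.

p̂_MAP = 0.465

Prior: Beta(6.7, 3.1).
Data: 17 successes in 41 trials. The binomial likelihood contributes p^17(1−p)^24, so the posterior is Beta(6.7+17, 3.1+24) = Beta(23.7, 27.1).
For Beta(a, b) with a, b > 1 the mode is (a−1)/(a+b−2) = 22.7/48.8 ≈ 0.465.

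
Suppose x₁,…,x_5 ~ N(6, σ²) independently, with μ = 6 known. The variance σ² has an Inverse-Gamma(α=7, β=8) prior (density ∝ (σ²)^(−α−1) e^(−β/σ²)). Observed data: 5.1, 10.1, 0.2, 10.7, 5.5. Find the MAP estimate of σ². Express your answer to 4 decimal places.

σ̂²_MAP = 4.2667

Sum of squared deviations about the known mean: SS = (5.1−6)² + (10.1−6)² + (0.2−6)² + (10.7−6)² + (5.5−6)² = 73.6.
The Normal likelihood contributes (σ²)^(−n/2) exp(−SS/(2σ²)), so the posterior is Inverse-Gamma(α + n/2, β + SS/2) = Inverse-Gamma(9.5, 44.8).
The mode of Inverse-Gamma(a, b) is b/(a+1) = 44.8/10.5 ≈ 4.2667.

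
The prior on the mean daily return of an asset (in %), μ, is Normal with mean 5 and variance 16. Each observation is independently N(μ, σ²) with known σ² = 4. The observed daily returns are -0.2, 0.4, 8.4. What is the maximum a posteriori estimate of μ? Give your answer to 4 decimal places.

n = 3; x̄ = ((-0.2) + 0.4 + 8.4)/3 = 8.6/3 = 43/15 ≈ 2.8667.
For a Normal prior and Normal likelihood with known variance, the posterior is Normal; its mode equals its mean, the precision-weighted average.
Prior precision 1/σ₀² = 1/16 = 0.0625; data precision n/σ² = 3/4 = 0.75.
μ̂ = (0.0625·5 + 0.75·(43/15)) / (0.0625 + 0.75) = 2.4625/0.8125 = 197/65 ≈ 3.0308.

μ̂_MAP = 3.0308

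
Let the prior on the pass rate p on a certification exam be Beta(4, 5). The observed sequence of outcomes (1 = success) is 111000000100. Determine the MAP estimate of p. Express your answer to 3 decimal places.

Prior: Beta(4, 5).
Data: 4 successes in 12 trials (from the sequence). The binomial likelihood contributes p^4(1−p)^8, so the posterior is Beta(4+4, 5+8) = Beta(8, 13).
For Beta(a, b) with a, b > 1 the mode is (a−1)/(a+b−2) = 7/19 ≈ 0.368.

p̂_MAP = 0.368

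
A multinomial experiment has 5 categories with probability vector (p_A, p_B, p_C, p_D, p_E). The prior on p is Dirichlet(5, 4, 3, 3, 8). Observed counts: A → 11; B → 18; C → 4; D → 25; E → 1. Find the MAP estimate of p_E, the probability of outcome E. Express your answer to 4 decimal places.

MAP estimate of p_E = 0.1039

The posterior is Dirichlet(αᵢ + nᵢ) = Dirichlet(16, 22, 7, 28, 9).
For a Dirichlet(a₁,…,a_K) with all aᵢ > 1, the mode has j-th component (aⱼ − 1)/(Σaᵢ − K).
Here Σaᵢ = 82 and K = 5, so p_E = (9 − 1)/(82 − 5) = 8/77 ≈ 0.1039.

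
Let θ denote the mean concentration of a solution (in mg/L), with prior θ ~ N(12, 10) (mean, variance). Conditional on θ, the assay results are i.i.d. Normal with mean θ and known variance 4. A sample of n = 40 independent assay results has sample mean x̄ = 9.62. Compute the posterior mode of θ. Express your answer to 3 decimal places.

n = 40, x̄ = 9.62.
For a Normal prior and Normal likelihood with known variance, the posterior is Normal; its mode equals its mean, the precision-weighted average.
Prior precision 1/σ₀² = 1/10 = 0.1; data precision n/σ² = 40/4 = 10.
θ̂ = (0.1·12 + 10·9.62) / (0.1 + 10) = 97.4/10.1 = 974/101 ≈ 9.644.

θ̂_MAP = 9.644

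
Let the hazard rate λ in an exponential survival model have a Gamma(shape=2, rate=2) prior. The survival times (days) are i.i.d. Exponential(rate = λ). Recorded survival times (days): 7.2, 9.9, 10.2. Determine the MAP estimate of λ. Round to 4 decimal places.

λ̂_MAP = 0.1365

The Exponential(rate=λ) likelihood is ∝ λ^n e^(−λΣtᵢ). Here n = 3 and Σtᵢ = 7.2 + 9.9 + 10.2 = 27.3.
Posterior ∝ λe^(−2λ) · λ^3e^(−27.3λ) = λ^4e^(−29.3λ), i.e. Gamma(5, 29.3).
Mode = (a−1)/b = 4/29.3 ≈ 0.1365.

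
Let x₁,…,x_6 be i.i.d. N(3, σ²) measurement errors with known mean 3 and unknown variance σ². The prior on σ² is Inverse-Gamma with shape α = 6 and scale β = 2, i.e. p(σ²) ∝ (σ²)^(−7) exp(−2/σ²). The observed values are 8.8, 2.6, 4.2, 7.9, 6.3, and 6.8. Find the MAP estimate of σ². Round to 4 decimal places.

Sum of squared deviations about the known mean: SS = (8.8−3)² + (2.6−3)² + (4.2−3)² + (7.9−3)² + (6.3−3)² + (6.8−3)² = 84.58.
The Normal likelihood contributes (σ²)^(−n/2) exp(−SS/(2σ²)), so the posterior is Inverse-Gamma(α + n/2, β + SS/2) = Inverse-Gamma(9, 44.29).
The mode of Inverse-Gamma(a, b) is b/(a+1) = 44.29/10 ≈ 4.4290.

σ̂²_MAP = 4.4290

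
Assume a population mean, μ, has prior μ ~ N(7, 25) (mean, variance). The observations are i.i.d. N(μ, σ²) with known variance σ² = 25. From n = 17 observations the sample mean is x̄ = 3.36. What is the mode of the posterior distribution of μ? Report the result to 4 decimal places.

μ̂_MAP = 3.5622

n = 17, x̄ = 3.36.
For a Normal prior and Normal likelihood with known variance, the posterior is Normal; its mode equals its mean, the precision-weighted average.
Prior precision 1/σ₀² = 1/25 = 0.04; data precision n/σ² = 17/25 = 0.68.
μ̂ = (0.04·7 + 0.68·3.36) / (0.04 + 0.68) = 2.5648/0.72 = 1603/450 ≈ 3.5622.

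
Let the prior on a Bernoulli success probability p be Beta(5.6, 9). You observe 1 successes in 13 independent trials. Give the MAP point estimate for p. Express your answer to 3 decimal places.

p̂_MAP = 0.219

Prior: Beta(5.6, 9).
Data: 1 success in 13 trials. The binomial likelihood contributes p(1−p)^12, so the posterior is Beta(5.6+1, 9+12) = Beta(6.6, 21).
For Beta(a, b) with a, b > 1 the mode is (a−1)/(a+b−2) = 5.6/25.6 ≈ 0.219.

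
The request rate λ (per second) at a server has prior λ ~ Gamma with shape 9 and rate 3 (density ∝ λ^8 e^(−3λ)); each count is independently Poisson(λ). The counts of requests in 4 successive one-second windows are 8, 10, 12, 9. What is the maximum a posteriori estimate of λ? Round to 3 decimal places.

λ̂_MAP = 6.714

Σxᵢ = 8+10+12+9 = 39, with n = 4.
Posterior ∝ λ^8e^(−3λ) · λ^39e^(−4λ) = λ^47e^(−7λ), i.e. Gamma(shape=48, rate=7).
The mode of a Gamma(a, b) with a ≥ 1 (shape–rate) is (a−1)/b = 47/7 ≈ 6.714.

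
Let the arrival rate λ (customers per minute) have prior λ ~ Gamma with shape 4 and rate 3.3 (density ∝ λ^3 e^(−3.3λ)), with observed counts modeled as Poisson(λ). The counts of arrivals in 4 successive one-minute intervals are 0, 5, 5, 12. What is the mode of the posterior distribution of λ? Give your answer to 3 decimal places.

λ̂_MAP = 3.425

Σxᵢ = 0+5+5+12 = 22, with n = 4.
Posterior ∝ λ^3e^(−3.3λ) · λ^22e^(−4λ) = λ^25e^(−7.3λ), i.e. Gamma(shape=26, rate=7.3).
The mode of a Gamma(a, b) with a ≥ 1 (shape–rate) is (a−1)/b = 25/7.3 ≈ 3.425.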